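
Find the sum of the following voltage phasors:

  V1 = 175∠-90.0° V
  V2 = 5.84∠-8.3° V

Step 1 — Convert each phasor to rectangular form:
  V1 = 175·(cos(-90.0°) + j·sin(-90.0°)) = 0 - j175 V
  V2 = 5.84·(cos(-8.3°) + j·sin(-8.3°)) = 5.779 - j0.843 V
Step 2 — Sum components: V_total = 5.779 - j175.8 V.
Step 3 — Convert to polar: |V_total| = 175.9 V, ∠V_total = -88.1°.

V_total = 175.9∠-88.1° V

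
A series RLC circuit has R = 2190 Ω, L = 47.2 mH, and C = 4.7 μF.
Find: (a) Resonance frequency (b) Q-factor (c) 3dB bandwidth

Step 1 — Resonance condition Im(Z)=0 gives ω₀ = 1/√(LC).
Step 2 — ω₀ = 1/√(0.0472·4.7e-06) = 2123 rad/s.
Step 3 — f₀ = ω₀/(2π) = 337.9 Hz.
Step 4 — Series Q: Q = ω₀L/R = 2123·0.0472/2190 = 0.04576.
Step 5 — 3dB bandwidth: Δω = ω₀/Q = 4.64e+04 rad/s; BW = Δω/(2π) = 7385 Hz.

(a) f₀ = 337.9 Hz  (b) Q = 0.04576  (c) BW = 7385 Hz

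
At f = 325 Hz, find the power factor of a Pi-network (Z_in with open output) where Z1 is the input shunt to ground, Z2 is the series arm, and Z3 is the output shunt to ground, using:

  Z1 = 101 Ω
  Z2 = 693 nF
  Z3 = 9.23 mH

Step 1 — Angular frequency: ω = 2π·f = 2π·325 = 2042 rad/s.
Step 2 — Component impedances:
  Z1: Z = R = 101 Ω
  Z2: Z = 1/(jωC) = -j/(ω·C) = 0 - j706.6 Ω
  Z3: Z = jωL = j·2042·0.00923 = 0 + j18.85 Ω
Step 3 — With open output, the series arm Z2 and the output shunt Z3 appear in series to ground: Z2 + Z3 = 0 - j687.8 Ω.
Step 4 — Parallel with input shunt Z1: Z_in = Z1 || (Z2 + Z3) = 98.87 - j14.52 Ω = 99.93∠-8.4° Ω.
Step 5 — Power factor: PF = cos(φ) = Re(Z)/|Z| = 98.87/99.93 = 0.9894.
Step 6 — Type: Im(Z) = -14.52 ⇒ leading (phase φ = -8.4°).

PF = 0.9894 (leading, φ = -8.4°)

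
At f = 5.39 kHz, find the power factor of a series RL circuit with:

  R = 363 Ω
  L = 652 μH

Step 1 — Angular frequency: ω = 2π·f = 2π·5390 = 3.387e+04 rad/s.
Step 2 — Component impedances:
  R: Z = R = 363 Ω
  L: Z = jωL = j·3.387e+04·0.000652 = 0 + j22.08 Ω
Step 3 — Series combination: Z_total = R + L = 363 + j22.08 Ω = 363.7∠3.5° Ω.
Step 4 — Power factor: PF = cos(φ) = Re(Z)/|Z| = 363/363.67 = 0.9982.
Step 5 — Type: Im(Z) = 22.08 ⇒ lagging (phase φ = 3.5°).

PF = 0.9982 (lagging, φ = 3.5°)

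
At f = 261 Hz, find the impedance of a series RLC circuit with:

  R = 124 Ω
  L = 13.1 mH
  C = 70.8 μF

Step 1 — Angular frequency: ω = 2π·f = 2π·261 = 1640 rad/s.
Step 2 — Component impedances:
  R: Z = R = 124 Ω
  L: Z = jωL = j·1640·0.0131 = 0 + j21.48 Ω
  C: Z = 1/(jωC) = -j/(ω·C) = 0 - j8.613 Ω
Step 3 — Series combination: Z_total = R + L + C = 124 + j12.87 Ω = 124.7∠5.9° Ω.

Z = 124 + j12.87 Ω = 124.7∠5.9° Ω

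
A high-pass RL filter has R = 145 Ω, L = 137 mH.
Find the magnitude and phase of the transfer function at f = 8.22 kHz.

Step 1 — Angular frequency: ω = 2π·8220 = 5.165e+04 rad/s.
Step 2 — Transfer function: H(jω) = jωL/(R + jωL).
Step 3 — Numerator jωL = j·7076; denominator R + jωL = 145 + j7076.
Step 4 — H = 0.9996 + j0.02048.
Step 5 — Magnitude: |H| = 0.9998 (-0.0 dB); phase: φ = 1.2°.

|H| = 0.9998 (-0.0 dB), φ = 1.2°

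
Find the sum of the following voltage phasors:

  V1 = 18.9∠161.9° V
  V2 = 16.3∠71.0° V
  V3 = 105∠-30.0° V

Step 1 — Convert each phasor to rectangular form:
  V1 = 18.9·(cos(161.9°) + j·sin(161.9°)) = -17.96 + j5.872 V
  V2 = 16.3·(cos(71.0°) + j·sin(71.0°)) = 5.307 + j15.41 V
  V3 = 105·(cos(-30.0°) + j·sin(-30.0°)) = 90.93 - j52.5 V
Step 2 — Sum components: V_total = 78.27 - j31.22 V.
Step 3 — Convert to polar: |V_total| = 84.27 V, ∠V_total = -21.7°.

V_total = 84.27∠-21.7° V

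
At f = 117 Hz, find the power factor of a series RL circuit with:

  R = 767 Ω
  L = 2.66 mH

Step 1 — Angular frequency: ω = 2π·f = 2π·117 = 735.1 rad/s.
Step 2 — Component impedances:
  R: Z = R = 767 Ω
  L: Z = jωL = j·735.1·0.00266 = 0 + j1.955 Ω
Step 3 — Series combination: Z_total = R + L = 767 + j1.955 Ω = 767∠0.1° Ω.
Step 4 — Power factor: PF = cos(φ) = Re(Z)/|Z| = 767/767 = 1.
Step 5 — Type: Im(Z) = 1.955 ⇒ lagging (phase φ = 0.1°).

PF = 1 (lagging, φ = 0.1°)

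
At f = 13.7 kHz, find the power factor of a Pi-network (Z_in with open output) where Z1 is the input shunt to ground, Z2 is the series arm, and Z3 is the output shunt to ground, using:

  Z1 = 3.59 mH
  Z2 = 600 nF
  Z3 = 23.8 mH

Step 1 — Angular frequency: ω = 2π·f = 2π·1.37e+04 = 8.608e+04 rad/s.
Step 2 — Component impedances:
  Z1: Z = jωL = j·8.608e+04·0.00359 = 0 + j309 Ω
  Z2: Z = 1/(jωC) = -j/(ω·C) = 0 - j19.36 Ω
  Z3: Z = jωL = j·8.608e+04·0.0238 = 0 + j2049 Ω
Step 3 — With open output, the series arm Z2 and the output shunt Z3 appear in series to ground: Z2 + Z3 = 0 + j2029 Ω.
Step 4 — Parallel with input shunt Z1: Z_in = Z1 || (Z2 + Z3) = 0 + j268.2 Ω = 268.2∠90.0° Ω.
Step 5 — Power factor: PF = cos(φ) = Re(Z)/|Z| = -0/268.2 = -0.
Step 6 — Type: Im(Z) = 268.2 ⇒ lagging (phase φ = 90.0°).

PF = -0 (lagging, φ = 90.0°)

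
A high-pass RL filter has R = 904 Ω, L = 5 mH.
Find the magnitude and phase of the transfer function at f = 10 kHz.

Step 1 — Angular frequency: ω = 2π·1e+04 = 6.283e+04 rad/s.
Step 2 — Transfer function: H(jω) = jωL/(R + jωL).
Step 3 — Numerator jωL = j·314.2; denominator R + jωL = 904 + j314.2.
Step 4 — H = 0.1078 + j0.3101.
Step 5 — Magnitude: |H| = 0.3283 (-9.7 dB); phase: φ = 70.8°.

|H| = 0.3283 (-9.7 dB), φ = 70.8°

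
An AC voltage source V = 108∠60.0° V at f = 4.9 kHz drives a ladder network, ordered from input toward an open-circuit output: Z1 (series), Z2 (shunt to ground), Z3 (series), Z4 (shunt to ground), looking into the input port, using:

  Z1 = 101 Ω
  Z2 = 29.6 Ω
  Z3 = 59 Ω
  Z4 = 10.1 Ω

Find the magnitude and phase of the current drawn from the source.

Step 1 — Angular frequency: ω = 2π·f = 2π·4900 = 3.079e+04 rad/s.
Step 2 — Component impedances:
  Z1: Z = R = 101 Ω
  Z2: Z = R = 29.6 Ω
  Z3: Z = R = 59 Ω
  Z4: Z = R = 10.1 Ω
Step 3 — Ladder network (open output): work backward from the far end, alternating series and parallel combinations. Z_in = 121.7 Ω = 121.7∠0.0° Ω.
Step 4 — Source phasor: V = 108∠60.0° V = 54 + j93.53 V.
Step 5 — Ohm's law: I = V / Z_total = (54 + j93.53) / (121.7) = 0.4436 + j0.7684 A.
Step 6 — Convert to polar: |I| = 0.8873 A, ∠I = 60.0°.

I = 0.8873∠60.0° A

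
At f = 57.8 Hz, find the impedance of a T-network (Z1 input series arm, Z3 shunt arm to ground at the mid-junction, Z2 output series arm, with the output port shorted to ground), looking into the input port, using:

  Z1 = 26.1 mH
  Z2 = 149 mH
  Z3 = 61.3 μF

Step 1 — Angular frequency: ω = 2π·f = 2π·57.8 = 363.2 rad/s.
Step 2 — Component impedances:
  Z1: Z = jωL = j·363.2·0.0261 = 0 + j9.479 Ω
  Z2: Z = jωL = j·363.2·0.149 = 0 + j54.11 Ω
  Z3: Z = 1/(jωC) = -j/(ω·C) = 0 - j44.92 Ω
Step 3 — With the output port shorted to ground, the output series arm Z2 runs from the junction to ground; the shunt arm Z3 also runs from the junction to ground. They appear in parallel: Z3 || Z2 = 0 - j264.4 Ω.
Step 4 — Series with input arm Z1: Z_in = Z1 + (Z3 || Z2) = 0 - j254.9 Ω = 254.9∠-90.0° Ω.

Z = 0 - j254.9 Ω = 254.9∠-90.0° Ω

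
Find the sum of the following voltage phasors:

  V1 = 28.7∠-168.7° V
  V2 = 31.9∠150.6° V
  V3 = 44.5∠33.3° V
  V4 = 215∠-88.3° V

Step 1 — Convert each phasor to rectangular form:
  V1 = 28.7·(cos(-168.7°) + j·sin(-168.7°)) = -28.14 - j5.624 V
  V2 = 31.9·(cos(150.6°) + j·sin(150.6°)) = -27.79 + j15.66 V
  V3 = 44.5·(cos(33.3°) + j·sin(33.3°)) = 37.19 + j24.43 V
  V4 = 215·(cos(-88.3°) + j·sin(-88.3°)) = 6.378 - j214.9 V
Step 2 — Sum components: V_total = -12.36 - j180.4 V.
Step 3 — Convert to polar: |V_total| = 180.9 V, ∠V_total = -93.9°.

V_total = 180.9∠-93.9° V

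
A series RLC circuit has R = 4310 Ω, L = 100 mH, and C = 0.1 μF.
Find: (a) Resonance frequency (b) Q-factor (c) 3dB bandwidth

Step 1 — Resonance condition Im(Z)=0 gives ω₀ = 1/√(LC).
Step 2 — ω₀ = 1/√(0.1·1e-07) = 1e+04 rad/s.
Step 3 — f₀ = ω₀/(2π) = 1592 Hz.
Step 4 — Series Q: Q = ω₀L/R = 1e+04·0.1/4310 = 0.232.
Step 5 — 3dB bandwidth: Δω = ω₀/Q = 4.31e+04 rad/s; BW = Δω/(2π) = 6860 Hz.

(a) f₀ = 1592 Hz  (b) Q = 0.232  (c) BW = 6860 Hz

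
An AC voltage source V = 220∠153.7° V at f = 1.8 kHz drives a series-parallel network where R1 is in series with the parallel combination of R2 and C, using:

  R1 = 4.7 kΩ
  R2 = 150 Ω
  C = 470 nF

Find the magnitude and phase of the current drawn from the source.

Step 1 — Angular frequency: ω = 2π·f = 2π·1800 = 1.131e+04 rad/s.
Step 2 — Component impedances:
  R1: Z = R = 4700 Ω
  R2: Z = R = 150 Ω
  C: Z = 1/(jωC) = -j/(ω·C) = 0 - j188.1 Ω
Step 3 — Parallel branch: R2 || C = 1/(1/R2 + 1/C) = 91.7 - j73.12 Ω.
Step 4 — Series with R1: Z_total = R1 + (R2 || C) = 4792 - j73.12 Ω = 4792∠-0.9° Ω.
Step 5 — Source phasor: V = 220∠153.7° V = -197.2 + j97.48 V.
Step 6 — Ohm's law: I = V / Z_total = (-197.2 + j97.48) / (4792 - j73.12) = -0.04146 + j0.01971 A.
Step 7 — Convert to polar: |I| = 0.04591 A, ∠I = 154.6°.

I = 0.04591∠154.6° A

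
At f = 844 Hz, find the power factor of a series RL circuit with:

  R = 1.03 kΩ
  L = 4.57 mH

Step 1 — Angular frequency: ω = 2π·f = 2π·844 = 5303 rad/s.
Step 2 — Component impedances:
  R: Z = R = 1030 Ω
  L: Z = jωL = j·5303·0.00457 = 0 + j24.23 Ω
Step 3 — Series combination: Z_total = R + L = 1030 + j24.23 Ω = 1030∠1.3° Ω.
Step 4 — Power factor: PF = cos(φ) = Re(Z)/|Z| = 1030/1030.3 = 0.9997.
Step 5 — Type: Im(Z) = 24.23 ⇒ lagging (phase φ = 1.3°).

PF = 0.9997 (lagging, φ = 1.3°)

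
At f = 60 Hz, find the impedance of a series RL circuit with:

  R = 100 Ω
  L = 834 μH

Step 1 — Angular frequency: ω = 2π·f = 2π·60 = 377 rad/s.
Step 2 — Component impedances:
  R: Z = R = 100 Ω
  L: Z = jωL = j·377·0.000834 = 0 + j0.3144 Ω
Step 3 — Series combination: Z_total = R + L = 100 + j0.3144 Ω = 100∠0.2° Ω.

Z = 100 + j0.3144 Ω = 100∠0.2° Ω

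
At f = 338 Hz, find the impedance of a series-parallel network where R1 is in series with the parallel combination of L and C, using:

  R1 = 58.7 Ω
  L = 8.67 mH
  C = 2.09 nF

Step 1 — Angular frequency: ω = 2π·f = 2π·338 = 2124 rad/s.
Step 2 — Component impedances:
  R1: Z = R = 58.7 Ω
  L: Z = jωL = j·2124·0.00867 = 0 + j18.41 Ω
  C: Z = 1/(jωC) = -j/(ω·C) = 0 - j2.253e+05 Ω
Step 3 — Parallel branch: L || C = 1/(1/L + 1/C) = 0 + j18.41 Ω.
Step 4 — Series with R1: Z_total = R1 + (L || C) = 58.7 + j18.41 Ω = 61.52∠17.4° Ω.

Z = 58.7 + j18.41 Ω = 61.52∠17.4° Ω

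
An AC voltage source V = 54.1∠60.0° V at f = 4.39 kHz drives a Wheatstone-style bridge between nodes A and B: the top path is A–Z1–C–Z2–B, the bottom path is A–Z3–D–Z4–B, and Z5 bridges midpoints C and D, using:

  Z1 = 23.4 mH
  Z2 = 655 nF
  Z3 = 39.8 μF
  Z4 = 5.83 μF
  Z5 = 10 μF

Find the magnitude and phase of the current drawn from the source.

Step 1 — Angular frequency: ω = 2π·f = 2π·4390 = 2.758e+04 rad/s.
Step 2 — Component impedances:
  Z1: Z = jωL = j·2.758e+04·0.0234 = 0 + j645.4 Ω
  Z2: Z = 1/(jωC) = -j/(ω·C) = 0 - j55.35 Ω
  Z3: Z = 1/(jωC) = -j/(ω·C) = 0 - j0.9109 Ω
  Z4: Z = 1/(jωC) = -j/(ω·C) = 0 - j6.219 Ω
  Z5: Z = 1/(jωC) = -j/(ω·C) = 0 - j3.625 Ω
Step 3 — Bridge requires nodal analysis (the Z5 bridge couples midpoints C and D, so the two paths cannot be reduced to a simple series/parallel combination). Setting node B to ground and injecting 1 A at node A, the 3-node admittance system at A, C, D solves to V_A = Z_AB = 0 - j6.539 Ω = 6.539∠-90.0° Ω.
Step 4 — Source phasor: V = 54.1∠60.0° V = 27.05 + j46.85 V.
Step 5 — Ohm's law: I = V / Z_total = (27.05 + j46.85) / (0 - j6.539) = -7.165 + j4.137 A.
Step 6 — Convert to polar: |I| = 8.274 A, ∠I = 150.0°.

I = 8.274∠150.0° A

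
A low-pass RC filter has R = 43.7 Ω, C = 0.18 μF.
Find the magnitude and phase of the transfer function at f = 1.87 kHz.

Step 1 — Angular frequency: ω = 2π·1870 = 1.175e+04 rad/s.
Step 2 — Transfer function: H(jω) = 1/(1 + jωRC).
Step 3 — Denominator: 1 + jωRC = 1 + j·1.175e+04·43.7·1.8e-07 = 1 + j0.09242.
Step 4 — H = 0.9915 - j0.09164.
Step 5 — Magnitude: |H| = 0.9958 (-0.0 dB); phase: φ = -5.3°.

|H| = 0.9958 (-0.0 dB), φ = -5.3°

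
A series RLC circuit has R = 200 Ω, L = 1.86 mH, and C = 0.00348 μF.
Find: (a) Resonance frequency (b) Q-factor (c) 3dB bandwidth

Step 1 — Resonance: ω₀ = 1/√(LC) = 1/√(0.00186·3.48e-09) = 3.931e+05 rad/s.
Step 2 — f₀ = ω₀/(2π) = 6.256e+04 Hz.
Step 3 — Series Q: Q = ω₀L/R = 3.931e+05·0.00186/200 = 3.655.
Step 4 — Bandwidth: Δω = ω₀/Q = 1.075e+05 rad/s; BW = Δω/(2π) = 1.711e+04 Hz.

(a) f₀ = 6.256e+04 Hz  (b) Q = 3.655  (c) BW = 1.711e+04 Hz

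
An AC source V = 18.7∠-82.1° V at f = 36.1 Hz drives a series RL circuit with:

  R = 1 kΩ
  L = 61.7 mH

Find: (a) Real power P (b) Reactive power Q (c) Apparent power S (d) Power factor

Step 1 — Angular frequency: ω = 2π·f = 2π·36.1 = 226.8 rad/s.
Step 2 — Component impedances:
  R: Z = R = 1000 Ω
  L: Z = jωL = j·226.8·0.0617 = 0 + j13.99 Ω
Step 3 — Series combination: Z_total = R + L = 1000 + j13.99 Ω = 1000∠0.8° Ω.
Step 4 — Source phasor: V = 18.7∠-82.1° V = 2.57 - j18.52 V.
Step 5 — Current: I = V / Z = 0.002311 - j0.01855 A = 0.0187∠-82.9° A.
Step 6 — Complex power: S = V·I* = 0.3496 + j0.004893 VA.
Step 7 — Real power: P = Re(S) = 0.3496 W.
Step 8 — Reactive power: Q = Im(S) = 0.004893 VAR.
Step 9 — Apparent power: |S| = 0.3497 VA.
Step 10 — Power factor: PF = P/|S| = 0.9999 (lagging).

(a) P = 0.3496 W  (b) Q = 0.004893 VAR  (c) S = 0.3497 VA  (d) PF = 0.9999 (lagging)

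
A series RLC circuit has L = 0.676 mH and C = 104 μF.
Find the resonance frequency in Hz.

Step 1 — Resonance condition Im(Z)=0 gives ω₀ = 1/√(LC).
Step 2 — ω₀ = 1/√(0.000676·0.000104) = 3771 rad/s.
Step 3 — f₀ = ω₀/(2π) = 600.2 Hz.

f₀ = 600.2 Hz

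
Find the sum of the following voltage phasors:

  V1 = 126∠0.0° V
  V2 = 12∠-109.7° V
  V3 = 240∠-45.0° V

Step 1 — Convert each phasor to rectangular form:
  V1 = 126·(cos(0.0°) + j·sin(0.0°)) = 126 V
  V2 = 12·(cos(-109.7°) + j·sin(-109.7°)) = -4.045 - j11.3 V
  V3 = 240·(cos(-45.0°) + j·sin(-45.0°)) = 169.7 - j169.7 V
Step 2 — Sum components: V_total = 291.7 - j181 V.
Step 3 — Convert to polar: |V_total| = 343.3 V, ∠V_total = -31.8°.

V_total = 343.3∠-31.8° V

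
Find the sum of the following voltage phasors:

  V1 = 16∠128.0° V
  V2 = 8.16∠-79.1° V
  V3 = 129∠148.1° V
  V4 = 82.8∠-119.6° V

Step 1 — Convert each phasor to rectangular form:
  V1 = 16·(cos(128.0°) + j·sin(128.0°)) = -9.851 + j12.61 V
  V2 = 8.16·(cos(-79.1°) + j·sin(-79.1°)) = 1.543 - j8.013 V
  V3 = 129·(cos(148.1°) + j·sin(148.1°)) = -109.5 + j68.17 V
  V4 = 82.8·(cos(-119.6°) + j·sin(-119.6°)) = -40.9 - j71.99 V
Step 2 — Sum components: V_total = -158.7 + j0.7698 V.
Step 3 — Convert to polar: |V_total| = 158.7 V, ∠V_total = 179.7°.

V_total = 158.7∠179.7° V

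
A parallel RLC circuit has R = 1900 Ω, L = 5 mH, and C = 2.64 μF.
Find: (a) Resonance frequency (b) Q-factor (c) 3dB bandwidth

Step 1 — Resonance: ω₀ = 1/√(LC) = 1/√(0.005·2.64e-06) = 8704 rad/s.
Step 2 — f₀ = ω₀/(2π) = 1385 Hz.
Step 3 — Parallel Q: Q = R/(ω₀L) = 1900/(8704·0.005) = 43.66.
Step 4 — Bandwidth: Δω = ω₀/Q = 199.4 rad/s; BW = Δω/(2π) = 31.73 Hz.

(a) f₀ = 1385 Hz  (b) Q = 43.66  (c) BW = 31.73 Hz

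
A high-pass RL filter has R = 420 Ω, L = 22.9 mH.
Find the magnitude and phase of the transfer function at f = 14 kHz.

Step 1 — Angular frequency: ω = 2π·1.4e+04 = 8.796e+04 rad/s.
Step 2 — Transfer function: H(jω) = jωL/(R + jωL).
Step 3 — Numerator jωL = j·2014; denominator R + jωL = 420 + j2014.
Step 4 — H = 0.9583 + j0.1998.
Step 5 — Magnitude: |H| = 0.9789 (-0.2 dB); phase: φ = 11.8°.

|H| = 0.9789 (-0.2 dB), φ = 11.8°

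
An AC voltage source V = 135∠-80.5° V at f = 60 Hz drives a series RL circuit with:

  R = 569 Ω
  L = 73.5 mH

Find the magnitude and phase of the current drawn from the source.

Step 1 — Angular frequency: ω = 2π·f = 2π·60 = 377 rad/s.
Step 2 — Component impedances:
  R: Z = R = 569 Ω
  L: Z = jωL = j·377·0.0735 = 0 + j27.71 Ω
Step 3 — Series combination: Z_total = R + L = 569 + j27.71 Ω = 569.7∠2.8° Ω.
Step 4 — Source phasor: V = 135∠-80.5° V = 22.28 - j133.1 V.
Step 5 — Ohm's law: I = V / Z_total = (22.28 - j133.1) / (569 + j27.71) = 0.0277 - j0.2354 A.
Step 6 — Convert to polar: |I| = 0.237 A, ∠I = -83.3°.

I = 0.237∠-83.3° A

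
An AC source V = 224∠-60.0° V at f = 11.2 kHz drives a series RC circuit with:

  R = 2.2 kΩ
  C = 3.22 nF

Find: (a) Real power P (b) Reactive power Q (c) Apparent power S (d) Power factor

Step 1 — Angular frequency: ω = 2π·f = 2π·1.12e+04 = 7.037e+04 rad/s.
Step 2 — Component impedances:
  R: Z = R = 2200 Ω
  C: Z = 1/(jωC) = -j/(ω·C) = 0 - j4413 Ω
Step 3 — Series combination: Z_total = R + C = 2200 - j4413 Ω = 4931∠-63.5° Ω.
Step 4 — Source phasor: V = 224∠-60.0° V = 112 - j194 V.
Step 5 — Current: I = V / Z = 0.04534 + j0.002776 A = 0.04543∠3.5° A.
Step 6 — Complex power: S = V·I* = 4.54 - j9.107 VA.
Step 7 — Real power: P = Re(S) = 4.54 W.
Step 8 — Reactive power: Q = Im(S) = -9.107 VAR.
Step 9 — Apparent power: |S| = 10.18 VA.
Step 10 — Power factor: PF = P/|S| = 0.4461 (leading).

(a) P = 4.54 W  (b) Q = -9.107 VAR  (c) S = 10.18 VA  (d) PF = 0.4461 (leading)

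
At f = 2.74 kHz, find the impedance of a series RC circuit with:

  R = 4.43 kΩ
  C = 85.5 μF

Step 1 — Angular frequency: ω = 2π·f = 2π·2740 = 1.722e+04 rad/s.
Step 2 — Component impedances:
  R: Z = R = 4430 Ω
  C: Z = 1/(jωC) = -j/(ω·C) = 0 - j0.6794 Ω
Step 3 — Series combination: Z_total = R + C = 4430 - j0.6794 Ω = 4430∠-0.0° Ω.

Z = 4430 - j0.6794 Ω = 4430∠-0.0° Ω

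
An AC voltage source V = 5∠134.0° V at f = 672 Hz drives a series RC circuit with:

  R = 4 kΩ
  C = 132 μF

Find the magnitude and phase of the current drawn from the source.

Step 1 — Angular frequency: ω = 2π·f = 2π·672 = 4222 rad/s.
Step 2 — Component impedances:
  R: Z = R = 4000 Ω
  C: Z = 1/(jωC) = -j/(ω·C) = 0 - j1.794 Ω
Step 3 — Series combination: Z_total = R + C = 4000 - j1.794 Ω = 4000∠-0.0° Ω.
Step 4 — Source phasor: V = 5∠134.0° V = -3.473 + j3.597 V.
Step 5 — Ohm's law: I = V / Z_total = (-3.473 + j3.597) / (4000 - j1.794) = -0.0008687 + j0.0008988 A.
Step 6 — Convert to polar: |I| = 0.00125 A, ∠I = 134.0°.

I = 0.00125∠134.0° A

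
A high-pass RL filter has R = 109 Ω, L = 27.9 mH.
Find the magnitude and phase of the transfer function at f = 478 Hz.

Step 1 — Angular frequency: ω = 2π·478 = 3003 rad/s.
Step 2 — Transfer function: H(jω) = jωL/(R + jωL).
Step 3 — Numerator jωL = j·83.79; denominator R + jωL = 109 + j83.79.
Step 4 — H = 0.3715 + j0.4832.
Step 5 — Magnitude: |H| = 0.6095 (-4.3 dB); phase: φ = 52.4°.

|H| = 0.6095 (-4.3 dB), φ = 52.4°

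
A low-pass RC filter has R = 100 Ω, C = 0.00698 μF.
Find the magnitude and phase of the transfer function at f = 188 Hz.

Step 1 — Angular frequency: ω = 2π·188 = 1181 rad/s.
Step 2 — Transfer function: H(jω) = 1/(1 + jωRC).
Step 3 — Denominator: 1 + jωRC = 1 + j·1181·100·6.98e-09 = 1 + j0.0008245.
Step 4 — H = 1 - j0.0008245.
Step 5 — Magnitude: |H| = 1 (-0.0 dB); phase: φ = -0.0°.

|H| = 1 (-0.0 dB), φ = -0.0°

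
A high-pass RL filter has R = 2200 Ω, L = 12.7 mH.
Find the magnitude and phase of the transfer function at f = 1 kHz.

Step 1 — Angular frequency: ω = 2π·1000 = 6283 rad/s.
Step 2 — Transfer function: H(jω) = jωL/(R + jωL).
Step 3 — Numerator jωL = j·79.8; denominator R + jωL = 2200 + j79.8.
Step 4 — H = 0.001314 + j0.03622.
Step 5 — Magnitude: |H| = 0.03625 (-28.8 dB); phase: φ = 87.9°.

|H| = 0.03625 (-28.8 dB), φ = 87.9°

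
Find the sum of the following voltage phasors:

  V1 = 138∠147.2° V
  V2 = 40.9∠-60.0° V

Step 1 — Convert each phasor to rectangular form:
  V1 = 138·(cos(147.2°) + j·sin(147.2°)) = -116 + j74.76 V
  V2 = 40.9·(cos(-60.0°) + j·sin(-60.0°)) = 20.45 - j35.42 V
Step 2 — Sum components: V_total = -95.55 + j39.34 V.
Step 3 — Convert to polar: |V_total| = 103.3 V, ∠V_total = 157.6°.

V_total = 103.3∠157.6° V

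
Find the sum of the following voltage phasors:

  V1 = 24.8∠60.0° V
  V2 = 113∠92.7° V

Step 1 — Convert each phasor to rectangular form:
  V1 = 24.8·(cos(60.0°) + j·sin(60.0°)) = 12.4 + j21.48 V
  V2 = 113·(cos(92.7°) + j·sin(92.7°)) = -5.323 + j112.9 V
Step 2 — Sum components: V_total = 7.077 + j134.4 V.
Step 3 — Convert to polar: |V_total| = 134.5 V, ∠V_total = 87.0°.

V_total = 134.5∠87.0° V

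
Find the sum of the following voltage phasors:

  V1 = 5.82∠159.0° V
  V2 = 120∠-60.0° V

Step 1 — Convert each phasor to rectangular form:
  V1 = 5.82·(cos(159.0°) + j·sin(159.0°)) = -5.433 + j2.086 V
  V2 = 120·(cos(-60.0°) + j·sin(-60.0°)) = 60 - j103.9 V
Step 2 — Sum components: V_total = 54.57 - j101.8 V.
Step 3 — Convert to polar: |V_total| = 115.5 V, ∠V_total = -61.8°.

V_total = 115.5∠-61.8° V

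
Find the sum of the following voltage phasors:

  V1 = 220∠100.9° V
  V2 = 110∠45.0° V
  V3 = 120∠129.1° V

Step 1 — Convert each phasor to rectangular form:
  V1 = 220·(cos(100.9°) + j·sin(100.9°)) = -41.6 + j216 V
  V2 = 110·(cos(45.0°) + j·sin(45.0°)) = 77.78 + j77.78 V
  V3 = 120·(cos(129.1°) + j·sin(129.1°)) = -75.68 + j93.13 V
Step 2 — Sum components: V_total = -39.5 + j386.9 V.
Step 3 — Convert to polar: |V_total| = 388.9 V, ∠V_total = 95.8°.

V_total = 388.9∠95.8° V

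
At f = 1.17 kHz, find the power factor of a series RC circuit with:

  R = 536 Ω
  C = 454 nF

Step 1 — Angular frequency: ω = 2π·f = 2π·1170 = 7351 rad/s.
Step 2 — Component impedances:
  R: Z = R = 536 Ω
  C: Z = 1/(jωC) = -j/(ω·C) = 0 - j299.6 Ω
Step 3 — Series combination: Z_total = R + C = 536 - j299.6 Ω = 614.1∠-29.2° Ω.
Step 4 — Power factor: PF = cos(φ) = Re(Z)/|Z| = 536/614.06 = 0.8729.
Step 5 — Type: Im(Z) = -299.6 ⇒ leading (phase φ = -29.2°).

PF = 0.8729 (leading, φ = -29.2°)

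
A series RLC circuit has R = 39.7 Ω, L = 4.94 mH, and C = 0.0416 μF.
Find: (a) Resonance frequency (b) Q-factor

Step 1 — Resonance condition Im(Z)=0 gives ω₀ = 1/√(LC).
Step 2 — ω₀ = 1/√(0.00494·4.16e-08) = 6.976e+04 rad/s.
Step 3 — f₀ = ω₀/(2π) = 1.11e+04 Hz.
Step 4 — Series Q: Q = ω₀L/R = 6.976e+04·0.00494/39.7 = 8.68.

(a) f₀ = 1.11e+04 Hz  (b) Q = 8.68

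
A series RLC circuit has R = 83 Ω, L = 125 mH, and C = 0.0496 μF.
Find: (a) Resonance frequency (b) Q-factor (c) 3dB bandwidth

Step 1 — Resonance: ω₀ = 1/√(LC) = 1/√(0.125·4.96e-08) = 1.27e+04 rad/s.
Step 2 — f₀ = ω₀/(2π) = 2021 Hz.
Step 3 — Series Q: Q = ω₀L/R = 1.27e+04·0.125/83 = 19.13.
Step 4 — Bandwidth: Δω = ω₀/Q = 664 rad/s; BW = Δω/(2π) = 105.7 Hz.

(a) f₀ = 2021 Hz  (b) Q = 19.13  (c) BW = 105.7 Hz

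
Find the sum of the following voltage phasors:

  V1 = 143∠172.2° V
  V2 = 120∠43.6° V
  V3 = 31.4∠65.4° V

Step 1 — Convert each phasor to rectangular form:
  V1 = 143·(cos(172.2°) + j·sin(172.2°)) = -141.7 + j19.41 V
  V2 = 120·(cos(43.6°) + j·sin(43.6°)) = 86.9 + j82.75 V
  V3 = 31.4·(cos(65.4°) + j·sin(65.4°)) = 13.07 + j28.55 V
Step 2 — Sum components: V_total = -41.71 + j130.7 V.
Step 3 — Convert to polar: |V_total| = 137.2 V, ∠V_total = 107.7°.

V_total = 137.2∠107.7° V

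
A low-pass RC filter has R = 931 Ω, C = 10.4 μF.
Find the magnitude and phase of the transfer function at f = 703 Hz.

Step 1 — Angular frequency: ω = 2π·703 = 4417 rad/s.
Step 2 — Transfer function: H(jω) = 1/(1 + jωRC).
Step 3 — Denominator: 1 + jωRC = 1 + j·4417·931·1.04e-05 = 1 + j42.77.
Step 4 — H = 0.0005464 - j0.02337.
Step 5 — Magnitude: |H| = 0.02338 (-32.6 dB); phase: φ = -88.7°.

|H| = 0.02338 (-32.6 dB), φ = -88.7°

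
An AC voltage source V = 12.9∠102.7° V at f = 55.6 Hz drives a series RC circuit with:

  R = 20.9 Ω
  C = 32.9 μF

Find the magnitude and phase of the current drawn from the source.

Step 1 — Angular frequency: ω = 2π·f = 2π·55.6 = 349.3 rad/s.
Step 2 — Component impedances:
  R: Z = R = 20.9 Ω
  C: Z = 1/(jωC) = -j/(ω·C) = 0 - j87.01 Ω
Step 3 — Series combination: Z_total = R + C = 20.9 - j87.01 Ω = 89.48∠-76.5° Ω.
Step 4 — Source phasor: V = 12.9∠102.7° V = -2.836 + j12.58 V.
Step 5 — Ohm's law: I = V / Z_total = (-2.836 + j12.58) / (20.9 - j87.01) = -0.1442 + j0.002031 A.
Step 6 — Convert to polar: |I| = 0.1442 A, ∠I = 179.2°.

I = 0.1442∠179.2° A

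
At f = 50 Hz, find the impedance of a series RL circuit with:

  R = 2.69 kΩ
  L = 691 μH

Step 1 — Angular frequency: ω = 2π·f = 2π·50 = 314.2 rad/s.
Step 2 — Component impedances:
  R: Z = R = 2690 Ω
  L: Z = jωL = j·314.2·0.000691 = 0 + j0.2171 Ω
Step 3 — Series combination: Z_total = R + L = 2690 + j0.2171 Ω = 2690∠0.0° Ω.

Z = 2690 + j0.2171 Ω = 2690∠0.0° Ω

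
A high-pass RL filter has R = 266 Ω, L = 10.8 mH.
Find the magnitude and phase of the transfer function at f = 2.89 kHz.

Step 1 — Angular frequency: ω = 2π·2890 = 1.816e+04 rad/s.
Step 2 — Transfer function: H(jω) = jωL/(R + jωL).
Step 3 — Numerator jωL = j·196.1; denominator R + jωL = 266 + j196.1.
Step 4 — H = 0.3521 + j0.4776.
Step 5 — Magnitude: |H| = 0.5934 (-4.5 dB); phase: φ = 53.6°.

|H| = 0.5934 (-4.5 dB), φ = 53.6°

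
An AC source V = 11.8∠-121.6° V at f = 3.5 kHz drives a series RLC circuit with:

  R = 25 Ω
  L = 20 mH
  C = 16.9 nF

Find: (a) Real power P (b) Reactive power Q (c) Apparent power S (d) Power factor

Step 1 — Angular frequency: ω = 2π·f = 2π·3500 = 2.199e+04 rad/s.
Step 2 — Component impedances:
  R: Z = R = 25 Ω
  L: Z = jωL = j·2.199e+04·0.02 = 0 + j439.8 Ω
  C: Z = 1/(jωC) = -j/(ω·C) = 0 - j2691 Ω
Step 3 — Series combination: Z_total = R + L + C = 25 - j2251 Ω = 2251∠-89.4° Ω.
Step 4 — Source phasor: V = 11.8∠-121.6° V = -6.183 - j10.05 V.
Step 5 — Current: I = V / Z = 0.004434 - j0.002796 A = 0.005242∠-32.2° A.
Step 6 — Complex power: S = V·I* = 0.000687 - j0.06185 VA.
Step 7 — Real power: P = Re(S) = 0.000687 W.
Step 8 — Reactive power: Q = Im(S) = -0.06185 VAR.
Step 9 — Apparent power: |S| = 0.06186 VA.
Step 10 — Power factor: PF = P/|S| = 0.01111 (leading).

(a) P = 0.000687 W  (b) Q = -0.06185 VAR  (c) S = 0.06186 VA  (d) PF = 0.01111 (leading)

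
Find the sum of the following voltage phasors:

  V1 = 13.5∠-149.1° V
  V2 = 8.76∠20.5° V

Step 1 — Convert each phasor to rectangular form:
  V1 = 13.5·(cos(-149.1°) + j·sin(-149.1°)) = -11.58 - j6.933 V
  V2 = 8.76·(cos(20.5°) + j·sin(20.5°)) = 8.205 + j3.068 V
Step 2 — Sum components: V_total = -3.379 - j3.865 V.
Step 3 — Convert to polar: |V_total| = 5.134 V, ∠V_total = -131.2°.

V_total = 5.134∠-131.2° V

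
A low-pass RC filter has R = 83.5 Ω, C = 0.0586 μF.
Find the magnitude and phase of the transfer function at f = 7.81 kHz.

Step 1 — Angular frequency: ω = 2π·7810 = 4.907e+04 rad/s.
Step 2 — Transfer function: H(jω) = 1/(1 + jωRC).
Step 3 — Denominator: 1 + jωRC = 1 + j·4.907e+04·83.5·5.86e-08 = 1 + j0.2401.
Step 4 — H = 0.9455 - j0.227.
Step 5 — Magnitude: |H| = 0.9724 (-0.2 dB); phase: φ = -13.5°.

|H| = 0.9724 (-0.2 dB), φ = -13.5°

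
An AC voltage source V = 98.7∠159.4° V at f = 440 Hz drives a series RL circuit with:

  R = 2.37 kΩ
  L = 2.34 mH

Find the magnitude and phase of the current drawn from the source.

Step 1 — Angular frequency: ω = 2π·f = 2π·440 = 2765 rad/s.
Step 2 — Component impedances:
  R: Z = R = 2370 Ω
  L: Z = jωL = j·2765·0.00234 = 0 + j6.469 Ω
Step 3 — Series combination: Z_total = R + L = 2370 + j6.469 Ω = 2370∠0.2° Ω.
Step 4 — Source phasor: V = 98.7∠159.4° V = -92.39 + j34.73 V.
Step 5 — Ohm's law: I = V / Z_total = (-92.39 + j34.73) / (2370 + j6.469) = -0.03894 + j0.01476 A.
Step 6 — Convert to polar: |I| = 0.04165 A, ∠I = 159.2°.

I = 0.04165∠159.2° A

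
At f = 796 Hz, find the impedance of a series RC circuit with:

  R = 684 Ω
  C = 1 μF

Step 1 — Angular frequency: ω = 2π·f = 2π·796 = 5001 rad/s.
Step 2 — Component impedances:
  R: Z = R = 684 Ω
  C: Z = 1/(jωC) = -j/(ω·C) = 0 - j199.9 Ω
Step 3 — Series combination: Z_total = R + C = 684 - j199.9 Ω = 712.6∠-16.3° Ω.

Z = 684 - j199.9 Ω = 712.6∠-16.3° Ω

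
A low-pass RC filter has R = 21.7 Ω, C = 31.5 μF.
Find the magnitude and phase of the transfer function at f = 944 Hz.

Step 1 — Angular frequency: ω = 2π·944 = 5931 rad/s.
Step 2 — Transfer function: H(jω) = 1/(1 + jωRC).
Step 3 — Denominator: 1 + jωRC = 1 + j·5931·21.7·3.15e-05 = 1 + j4.054.
Step 4 — H = 0.05735 - j0.2325.
Step 5 — Magnitude: |H| = 0.2395 (-12.4 dB); phase: φ = -76.1°.

|H| = 0.2395 (-12.4 dB), φ = -76.1°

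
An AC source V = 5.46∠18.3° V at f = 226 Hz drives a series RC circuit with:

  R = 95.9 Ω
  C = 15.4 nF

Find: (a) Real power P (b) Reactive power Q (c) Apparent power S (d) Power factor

Step 1 — Angular frequency: ω = 2π·f = 2π·226 = 1420 rad/s.
Step 2 — Component impedances:
  R: Z = R = 95.9 Ω
  C: Z = 1/(jωC) = -j/(ω·C) = 0 - j4.573e+04 Ω
Step 3 — Series combination: Z_total = R + C = 95.9 - j4.573e+04 Ω = 4.573e+04∠-89.9° Ω.
Step 4 — Source phasor: V = 5.46∠18.3° V = 5.184 + j1.714 V.
Step 5 — Current: I = V / Z = -3.725e-05 + j0.0001134 A = 0.0001194∠108.2° A.
Step 6 — Complex power: S = V·I* = 1.367e-06 - j0.0006519 VA.
Step 7 — Real power: P = Re(S) = 1.367e-06 W.
Step 8 — Reactive power: Q = Im(S) = -0.0006519 VAR.
Step 9 — Apparent power: |S| = 0.0006519 VA.
Step 10 — Power factor: PF = P/|S| = 0.002097 (leading).

(a) P = 1.367e-06 W  (b) Q = -0.0006519 VAR  (c) S = 0.0006519 VA  (d) PF = 0.002097 (leading)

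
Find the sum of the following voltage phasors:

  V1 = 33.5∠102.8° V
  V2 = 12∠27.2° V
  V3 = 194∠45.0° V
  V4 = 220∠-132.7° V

Step 1 — Convert each phasor to rectangular form:
  V1 = 33.5·(cos(102.8°) + j·sin(102.8°)) = -7.422 + j32.67 V
  V2 = 12·(cos(27.2°) + j·sin(27.2°)) = 10.67 + j5.485 V
  V3 = 194·(cos(45.0°) + j·sin(45.0°)) = 137.2 + j137.2 V
  V4 = 220·(cos(-132.7°) + j·sin(-132.7°)) = -149.2 - j161.7 V
Step 2 — Sum components: V_total = -8.765 + j13.65 V.
Step 3 — Convert to polar: |V_total| = 16.22 V, ∠V_total = 122.7°.

V_total = 16.22∠122.7° V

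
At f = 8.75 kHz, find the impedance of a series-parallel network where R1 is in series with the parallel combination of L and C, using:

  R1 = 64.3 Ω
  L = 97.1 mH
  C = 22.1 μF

Step 1 — Angular frequency: ω = 2π·f = 2π·8750 = 5.498e+04 rad/s.
Step 2 — Component impedances:
  R1: Z = R = 64.3 Ω
  L: Z = jωL = j·5.498e+04·0.0971 = 0 + j5338 Ω
  C: Z = 1/(jωC) = -j/(ω·C) = 0 - j0.823 Ω
Step 3 — Parallel branch: L || C = 1/(1/L + 1/C) = 0 - j0.8232 Ω.
Step 4 — Series with R1: Z_total = R1 + (L || C) = 64.3 - j0.8232 Ω = 64.31∠-0.7° Ω.

Z = 64.3 - j0.8232 Ω = 64.31∠-0.7° Ω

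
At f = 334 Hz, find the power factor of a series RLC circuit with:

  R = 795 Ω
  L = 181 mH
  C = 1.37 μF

Step 1 — Angular frequency: ω = 2π·f = 2π·334 = 2099 rad/s.
Step 2 — Component impedances:
  R: Z = R = 795 Ω
  L: Z = jωL = j·2099·0.181 = 0 + j379.8 Ω
  C: Z = 1/(jωC) = -j/(ω·C) = 0 - j347.8 Ω
Step 3 — Series combination: Z_total = R + L + C = 795 + j32.02 Ω = 795.6∠2.3° Ω.
Step 4 — Power factor: PF = cos(φ) = Re(Z)/|Z| = 795/795.6 = 0.9992.
Step 5 — Type: Im(Z) = 32.02 ⇒ lagging (phase φ = 2.3°).

PF = 0.9992 (lagging, φ = 2.3°)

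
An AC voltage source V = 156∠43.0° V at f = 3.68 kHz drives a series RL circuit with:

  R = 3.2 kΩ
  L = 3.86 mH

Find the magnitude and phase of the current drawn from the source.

Step 1 — Angular frequency: ω = 2π·f = 2π·3680 = 2.312e+04 rad/s.
Step 2 — Component impedances:
  R: Z = R = 3200 Ω
  L: Z = jωL = j·2.312e+04·0.00386 = 0 + j89.25 Ω
Step 3 — Series combination: Z_total = R + L = 3200 + j89.25 Ω = 3201∠1.6° Ω.
Step 4 — Source phasor: V = 156∠43.0° V = 114.1 + j106.4 V.
Step 5 — Ohm's law: I = V / Z_total = (114.1 + j106.4) / (3200 + j89.25) = 0.03655 + j0.03223 A.
Step 6 — Convert to polar: |I| = 0.04873 A, ∠I = 41.4°.

I = 0.04873∠41.4° A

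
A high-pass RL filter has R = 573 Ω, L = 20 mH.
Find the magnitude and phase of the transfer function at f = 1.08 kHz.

Step 1 — Angular frequency: ω = 2π·1080 = 6786 rad/s.
Step 2 — Transfer function: H(jω) = jωL/(R + jωL).
Step 3 — Numerator jωL = j·135.7; denominator R + jωL = 573 + j135.7.
Step 4 — H = 0.05312 + j0.2243.
Step 5 — Magnitude: |H| = 0.2305 (-12.7 dB); phase: φ = 76.7°.

|H| = 0.2305 (-12.7 dB), φ = 76.7°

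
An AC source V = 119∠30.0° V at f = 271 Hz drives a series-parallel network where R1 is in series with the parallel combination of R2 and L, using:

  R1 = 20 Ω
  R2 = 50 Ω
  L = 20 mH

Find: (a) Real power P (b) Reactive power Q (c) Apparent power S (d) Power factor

Step 1 — Angular frequency: ω = 2π·f = 2π·271 = 1703 rad/s.
Step 2 — Component impedances:
  R1: Z = R = 20 Ω
  R2: Z = R = 50 Ω
  L: Z = jωL = j·1703·0.02 = 0 + j34.05 Ω
Step 3 — Parallel branch: R2 || L = 1/(1/R2 + 1/L) = 15.84 + j23.26 Ω.
Step 4 — Series with R1: Z_total = R1 + (R2 || L) = 35.84 + j23.26 Ω = 42.73∠33.0° Ω.
Step 5 — Source phasor: V = 119∠30.0° V = 103.1 + j59.5 V.
Step 6 — Current: I = V / Z = 2.781 - j0.145 A = 2.785∠-3.0° A.
Step 7 — Complex power: S = V·I* = 278 + j180.4 VA.
Step 8 — Real power: P = Re(S) = 278 W.
Step 9 — Reactive power: Q = Im(S) = 180.4 VAR.
Step 10 — Apparent power: |S| = 331.4 VA.
Step 11 — Power factor: PF = P/|S| = 0.8388 (lagging).

(a) P = 278 W  (b) Q = 180.4 VAR  (c) S = 331.4 VA  (d) PF = 0.8388 (lagging)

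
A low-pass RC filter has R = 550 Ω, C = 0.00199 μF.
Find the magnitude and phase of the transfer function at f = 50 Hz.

Step 1 — Angular frequency: ω = 2π·50 = 314.2 rad/s.
Step 2 — Transfer function: H(jω) = 1/(1 + jωRC).
Step 3 — Denominator: 1 + jωRC = 1 + j·314.2·550·1.99e-09 = 1 + j0.0003438.
Step 4 — H = 1 - j0.0003438.
Step 5 — Magnitude: |H| = 1 (-0.0 dB); phase: φ = -0.0°.

|H| = 1 (-0.0 dB), φ = -0.0°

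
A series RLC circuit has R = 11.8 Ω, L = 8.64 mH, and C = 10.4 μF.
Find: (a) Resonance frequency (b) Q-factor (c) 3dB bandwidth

Step 1 — Resonance condition Im(Z)=0 gives ω₀ = 1/√(LC).
Step 2 — ω₀ = 1/√(0.00864·1.04e-05) = 3336 rad/s.
Step 3 — f₀ = ω₀/(2π) = 530.9 Hz.
Step 4 — Series Q: Q = ω₀L/R = 3336·0.00864/11.8 = 2.443.
Step 5 — 3dB bandwidth: Δω = ω₀/Q = 1366 rad/s; BW = Δω/(2π) = 217.4 Hz.

(a) f₀ = 530.9 Hz  (b) Q = 2.443  (c) BW = 217.4 Hz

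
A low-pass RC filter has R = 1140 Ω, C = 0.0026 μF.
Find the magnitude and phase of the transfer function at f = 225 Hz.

Step 1 — Angular frequency: ω = 2π·225 = 1414 rad/s.
Step 2 — Transfer function: H(jω) = 1/(1 + jωRC).
Step 3 — Denominator: 1 + jωRC = 1 + j·1414·1140·2.6e-09 = 1 + j0.00419.
Step 4 — H = 1 - j0.00419.
Step 5 — Magnitude: |H| = 1 (-0.0 dB); phase: φ = -0.2°.

|H| = 1 (-0.0 dB), φ = -0.2°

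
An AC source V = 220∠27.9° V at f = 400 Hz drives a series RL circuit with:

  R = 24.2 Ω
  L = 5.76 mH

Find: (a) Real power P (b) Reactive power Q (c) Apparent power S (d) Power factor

Step 1 — Angular frequency: ω = 2π·f = 2π·400 = 2513 rad/s.
Step 2 — Component impedances:
  R: Z = R = 24.2 Ω
  L: Z = jωL = j·2513·0.00576 = 0 + j14.48 Ω
Step 3 — Series combination: Z_total = R + L = 24.2 + j14.48 Ω = 28.2∠30.9° Ω.
Step 4 — Source phasor: V = 220∠27.9° V = 194.4 + j102.9 V.
Step 5 — Current: I = V / Z = 7.791 - j0.4067 A = 7.802∠-3.0° A.
Step 6 — Complex power: S = V·I* = 1473 + j881.1 VA.
Step 7 — Real power: P = Re(S) = 1473 W.
Step 8 — Reactive power: Q = Im(S) = 881.1 VAR.
Step 9 — Apparent power: |S| = 1716 VA.
Step 10 — Power factor: PF = P/|S| = 0.8582 (lagging).

(a) P = 1473 W  (b) Q = 881.1 VAR  (c) S = 1716 VA  (d) PF = 0.8582 (lagging)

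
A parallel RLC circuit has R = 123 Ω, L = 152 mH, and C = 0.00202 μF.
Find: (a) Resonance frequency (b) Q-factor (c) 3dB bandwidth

Step 1 — Resonance: ω₀ = 1/√(LC) = 1/√(0.152·2.02e-09) = 5.707e+04 rad/s.
Step 2 — f₀ = ω₀/(2π) = 9083 Hz.
Step 3 — Parallel Q: Q = R/(ω₀L) = 123/(5.707e+04·0.152) = 0.01418.
Step 4 — Bandwidth: Δω = ω₀/Q = 4.025e+06 rad/s; BW = Δω/(2π) = 6.406e+05 Hz.

(a) f₀ = 9083 Hz  (b) Q = 0.01418  (c) BW = 6.406e+05 Hz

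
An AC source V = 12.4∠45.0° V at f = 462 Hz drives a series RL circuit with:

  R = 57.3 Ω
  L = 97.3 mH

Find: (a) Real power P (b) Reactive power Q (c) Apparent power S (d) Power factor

Step 1 — Angular frequency: ω = 2π·f = 2π·462 = 2903 rad/s.
Step 2 — Component impedances:
  R: Z = R = 57.3 Ω
  L: Z = jωL = j·2903·0.0973 = 0 + j282.4 Ω
Step 3 — Series combination: Z_total = R + L = 57.3 + j282.4 Ω = 288.2∠78.5° Ω.
Step 4 — Source phasor: V = 12.4∠45.0° V = 8.768 + j8.768 V.
Step 5 — Current: I = V / Z = 0.03587 - j0.02377 A = 0.04303∠-33.5° A.
Step 6 — Complex power: S = V·I* = 0.1061 + j0.5229 VA.
Step 7 — Real power: P = Re(S) = 0.1061 W.
Step 8 — Reactive power: Q = Im(S) = 0.5229 VAR.
Step 9 — Apparent power: |S| = 0.5335 VA.
Step 10 — Power factor: PF = P/|S| = 0.1988 (lagging).

(a) P = 0.1061 W  (b) Q = 0.5229 VAR  (c) S = 0.5335 VA  (d) PF = 0.1988 (lagging)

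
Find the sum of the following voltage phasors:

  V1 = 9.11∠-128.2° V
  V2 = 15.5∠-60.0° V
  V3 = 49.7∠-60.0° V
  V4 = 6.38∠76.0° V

Step 1 — Convert each phasor to rectangular form:
  V1 = 9.11·(cos(-128.2°) + j·sin(-128.2°)) = -5.634 - j7.159 V
  V2 = 15.5·(cos(-60.0°) + j·sin(-60.0°)) = 7.75 - j13.42 V
  V3 = 49.7·(cos(-60.0°) + j·sin(-60.0°)) = 24.85 - j43.04 V
  V4 = 6.38·(cos(76.0°) + j·sin(76.0°)) = 1.543 + j6.19 V
Step 2 — Sum components: V_total = 28.51 - j57.43 V.
Step 3 — Convert to polar: |V_total| = 64.12 V, ∠V_total = -63.6°.

V_total = 64.12∠-63.6° V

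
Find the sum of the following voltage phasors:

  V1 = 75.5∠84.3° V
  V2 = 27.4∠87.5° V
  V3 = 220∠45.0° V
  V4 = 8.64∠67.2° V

Step 1 — Convert each phasor to rectangular form:
  V1 = 75.5·(cos(84.3°) + j·sin(84.3°)) = 7.499 + j75.13 V
  V2 = 27.4·(cos(87.5°) + j·sin(87.5°)) = 1.195 + j27.37 V
  V3 = 220·(cos(45.0°) + j·sin(45.0°)) = 155.6 + j155.6 V
  V4 = 8.64·(cos(67.2°) + j·sin(67.2°)) = 3.348 + j7.965 V
Step 2 — Sum components: V_total = 167.6 + j266 V.
Step 3 — Convert to polar: |V_total| = 314.4 V, ∠V_total = 57.8°.

V_total = 314.4∠57.8° V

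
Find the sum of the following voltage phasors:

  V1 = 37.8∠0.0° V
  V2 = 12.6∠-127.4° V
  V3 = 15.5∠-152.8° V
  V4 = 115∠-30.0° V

Step 1 — Convert each phasor to rectangular form:
  V1 = 37.8·(cos(0.0°) + j·sin(0.0°)) = 37.8 V
  V2 = 12.6·(cos(-127.4°) + j·sin(-127.4°)) = -7.653 - j10.01 V
  V3 = 15.5·(cos(-152.8°) + j·sin(-152.8°)) = -13.79 - j7.085 V
  V4 = 115·(cos(-30.0°) + j·sin(-30.0°)) = 99.59 - j57.5 V
Step 2 — Sum components: V_total = 116 - j74.59 V.
Step 3 — Convert to polar: |V_total| = 137.9 V, ∠V_total = -32.8°.

V_total = 137.9∠-32.8° V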